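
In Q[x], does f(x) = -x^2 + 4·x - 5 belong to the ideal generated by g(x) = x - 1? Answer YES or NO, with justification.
NO

In Q[x] the ideal (g) consists of all multiples of g, so f ∈ (g) iff g | f, i.e. iff the remainder of f on division by g is 0. Divide f by g (g is monic, so eliminate the leading term of the running remainder at each step):
  leading term -x^2: subtract (-x)·g(x) = -x^2 + x, leaving 3·x - 5
  leading term 3·x: subtract (3)·g(x) = 3·x - 3, leaving -2
The remainder r(x) = -2 ≠ 0 (and deg r < deg g), so g ∤ f, i.e. f ∉ (g).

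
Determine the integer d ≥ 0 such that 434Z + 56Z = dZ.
(434, 56) = (14); d = 14

In the PID Z, (a, b) is generated by gcd(a, b). Compute gcd(434, 56) with the extended Euclidean algorithm, tracking rows (r, s, t) with s·434 + t·56 = r:
  row A: (434, 1, 0)   [1·434 + 0·56 = 434]
  row B: (56, 0, 1)   [0·434 + 1·56 = 56]
  434 = 7·56 + 42   → row C = row A − 7·row B = (42, 1, −7)   [check: 1·434 − 7·56 = 42]
  56 = 1·42 + 14   → row D = row B − 1·row C = (14, −1, 8)   [check: −1·434 + 8·56 = 14]
  42 = 3·14 + 0   → remainder 0, stop. gcd = 14 (last nonzero row D).
So gcd(434, 56) = 14, with Bézout identity −1·434 + 8·56 = 14. Containment (⊇): the Bézout identity exhibits 14 as an element of (434, 56), giving (14) ⊆ (434, 56). Containment (⊆): since 14 | 434 and 14 | 56 (434 = 14·31, 56 = 14·4), every Z-linear combination of 434 and 56 is divisible by 14, so (434, 56) ⊆ (14). Therefore (434, 56) = (14), d = 14.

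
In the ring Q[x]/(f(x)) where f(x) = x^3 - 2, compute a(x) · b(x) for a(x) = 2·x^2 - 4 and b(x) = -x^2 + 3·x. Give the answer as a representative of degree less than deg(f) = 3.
First multiply in Q[x] without reducing: a · b = -2·x^4 + 6·x^3 + 4·x^2 - 12·x. Now divide by f(x) = x^3 - 2, eliminating the leading term at each step:
  leading term -2·x^4: subtract (-2·x)·f(x) = -2·x^4 + 4·x, leaving 6·x^3 + 4·x^2 - 16·x
  leading term 6·x^3: subtract (6)·f(x) = 6·x^3 - 12, leaving 4·x^2 - 16·x + 12
The degree is now < 3, so this is the remainder. Hence a · b ≡ 4·x^2 - 16·x + 12 in Q[x]/(f).

Final answer: a · b ≡ 4·x^2 - 16·x + 12 (mod f(x))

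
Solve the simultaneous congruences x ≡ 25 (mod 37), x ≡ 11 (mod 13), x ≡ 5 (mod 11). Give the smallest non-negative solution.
The moduli 37, 13, 11 are pairwise coprime, so by the CRT there is a unique solution mod 37·13·11 = 5291.
Solve by successive substitution. Start with x ≡ 25 (mod 37).
  Combine with x ≡ 11 (mod 13): write x = 25 + 37·t and require 25 + 37·t ≡ 11 (mod 13), i.e. 37·t ≡ 11 − 25 ≡ 12 (mod 13). Since 37^(−1) ≡ 6 (mod 13) (37 ≡ 11 (mod 13)), t ≡ 6·12 ≡ 7 (mod 13). So x ≡ 25 + 37·7 = 284 (mod 481).
  Combine with x ≡ 5 (mod 11): write x = 284 + 481·t and require 284 + 481·t ≡ 5 (mod 11), i.e. 481·t ≡ 5 − 284 ≡ 7 (mod 11). Since 481^(−1) ≡ 7 (mod 11) (481 ≡ 8 (mod 11)), t ≡ 7·7 ≡ 5 (mod 11). So x ≡ 284 + 481·5 = 2689 (mod 5291).
Unique solution in [0, 5291): x = 2689.

Final answer: x ≡ 2689 (mod 5291); the representative in [0, 5291) is 2689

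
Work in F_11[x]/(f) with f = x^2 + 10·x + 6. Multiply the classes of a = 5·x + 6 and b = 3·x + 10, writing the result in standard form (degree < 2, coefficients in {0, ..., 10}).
Multiply as integer polynomials: a · b = 15·x^2 + 68·x + 60. Reducing coefficients mod 11: a · b ≡ 4·x^2 + 2·x + 5. Now divide by f(x) = x^2 + 10·x + 6 in F_11[x], eliminating the leading term at each step:
  leading term 4·x^2: subtract (4)·f(x) = 4·x^2 + 7·x + 2, leaving 6·x + 3 (coefficients mod 11)
The degree is now < 2, so this is the remainder. Hence a · b ≡ 6·x + 3 in F_11[x]/(f).

Final answer: a · b ≡ 6·x + 3 (mod f(x))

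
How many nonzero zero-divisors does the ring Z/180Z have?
Z/180Z has 131 nonzero zero-divisors

In Z/180Z each nonzero element is either a unit (gcd with 180 is 1) or a zero-divisor (gcd > 1). The number of units is φ(180): factorise 180 = 2^2 · 3^2 · 5, so φ(180) = (2^2 − 2^1) · (3^2 − 3^1) · (5 − 1) = 2 · 6 · 4 = 48. The nonzero elements number 180 − 1 = 179. Hence the nonzero zero-divisors number 179 − 48 = 131.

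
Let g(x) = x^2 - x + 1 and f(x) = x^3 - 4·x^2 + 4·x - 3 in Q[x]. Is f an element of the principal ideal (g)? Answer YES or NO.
In Q[x] the ideal (g) consists of all multiples of g, so f ∈ (g) iff g | f, i.e. iff the remainder of f on division by g is 0. Divide f by g (g is monic, so eliminate the leading term of the running remainder at each step):
  leading term x^3: subtract (x)·g(x) = x^3 - x^2 + x, leaving -3·x^2 + 3·x - 3
  leading term -3·x^2: subtract (-3)·g(x) = -3·x^2 + 3·x - 3, leaving 0
The remainder is 0, so f(x) = g(x) · h(x) with h(x) = x - 3. Hence g | f, i.e. f ∈ (g).

Final answer: YES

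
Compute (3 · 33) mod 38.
23

Both factors are already reduced mod 38. 3 · 33 = 99. Dividing by 38: 99 = 2·38 + 23. So (3 · 33) mod 38 = 23.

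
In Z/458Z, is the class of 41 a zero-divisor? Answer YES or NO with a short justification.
NO

gcd(41, 458) = 1, so 41 is a unit in Z/458Z (it has a multiplicative inverse). A unit cannot be a zero-divisor: if 41·b ≡ 0 then multiplying both sides by 41^(−1) gives b ≡ 0. So 41 is not a zero-divisor.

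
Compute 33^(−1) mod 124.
33^(−1) ≡ 109 (mod 124)

Apply the extended Euclidean algorithm to (124, 33), tracking rows (r, s, t) with s·124 + t·33 = r. Each division r_prev = q·r_cur + r_new produces the new row as (previous row) − q·(current row):
  row A: (124, 1, 0)   [1·124 + 0·33 = 124]
  row B: (33, 0, 1)   [0·124 + 1·33 = 33]
  124 = 3·33 + 25   → row C = row A − 3·row B = (25, 1, −3)   [check: 1·124 − 3·33 = 25]
  33 = 1·25 + 8   → row D = row B − 1·row C = (8, −1, 4)   [check: −1·124 + 4·33 = 8]
  25 = 3·8 + 1   → row E = row C − 3·row D = (1, 4, −15)   [check: 4·124 − 15·33 = 1]
  8 = 8·1 + 0   → remainder 0, stop. gcd = 1 (last nonzero row E).
The gcd is 1, so 33 is invertible mod 124. The last nonzero row gives 4·124 − 15·33 = 1, so t = −15. So 33^(−1) ≡ −15 ≡ 109 (mod 124). Verify: 33 · 109 = 3597 ≡ 1 (mod 124). ✓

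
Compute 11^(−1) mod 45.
11^(−1) ≡ 41 (mod 45)

Apply the extended Euclidean algorithm to (45, 11), tracking rows (r, s, t) with s·45 + t·11 = r. Each division r_prev = q·r_cur + r_new produces the new row as (previous row) − q·(current row):
  row A: (45, 1, 0)   [1·45 + 0·11 = 45]
  row B: (11, 0, 1)   [0·45 + 1·11 = 11]
  45 = 4·11 + 1   → row C = row A − 4·row B = (1, 1, −4)   [check: 1·45 − 4·11 = 1]
  11 = 11·1 + 0   → remainder 0, stop. gcd = 1 (last nonzero row C).
The gcd is 1, so 11 is invertible mod 45. The last nonzero row gives 1·45 − 4·11 = 1, so t = −4. So 11^(−1) ≡ −4 ≡ 41 (mod 45). Verify: 11 · 41 = 451 ≡ 1 (mod 45). ✓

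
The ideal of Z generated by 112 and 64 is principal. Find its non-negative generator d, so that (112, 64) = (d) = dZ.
In the PID Z, (a, b) is generated by gcd(a, b). Compute gcd(112, 64) with the extended Euclidean algorithm, tracking rows (r, s, t) with s·112 + t·64 = r:
  row A: (112, 1, 0)   [1·112 + 0·64 = 112]
  row B: (64, 0, 1)   [0·112 + 1·64 = 64]
  112 = 1·64 + 48   → row C = row A − 1·row B = (48, 1, −1)   [check: 1·112 − 1·64 = 48]
  64 = 1·48 + 16   → row D = row B − 1·row C = (16, −1, 2)   [check: −1·112 + 2·64 = 16]
  48 = 3·16 + 0   → remainder 0, stop. gcd = 16 (last nonzero row D).
So gcd(112, 64) = 16, with Bézout identity −1·112 + 2·64 = 16. Containment (⊇): the Bézout identity exhibits 16 as an element of (112, 64), giving (16) ⊆ (112, 64). Containment (⊆): since 16 | 112 and 16 | 64 (112 = 16·7, 64 = 16·4), every Z-linear combination of 112 and 64 is divisible by 16, so (112, 64) ⊆ (16). Therefore (112, 64) = (16), d = 16.

Final answer: (112, 64) = (16); d = 16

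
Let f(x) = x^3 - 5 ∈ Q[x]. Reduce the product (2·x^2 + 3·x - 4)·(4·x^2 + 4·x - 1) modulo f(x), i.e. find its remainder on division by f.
First multiply in Q[x] without reducing: a · b = 8·x^4 + 20·x^3 - 6·x^2 - 19·x + 4. Now divide by f(x) = x^3 - 5, eliminating the leading term at each step:
  leading term 8·x^4: subtract (8·x)·f(x) = 8·x^4 - 40·x, leaving 20·x^3 - 6·x^2 + 21·x + 4
  leading term 20·x^3: subtract (20)·f(x) = 20·x^3 - 100, leaving -6·x^2 + 21·x + 104
The degree is now < 3, so this is the remainder. Hence a · b ≡ -6·x^2 + 21·x + 104 in Q[x]/(f).

Final answer: a · b ≡ -6·x^2 + 21·x + 104 (mod f(x))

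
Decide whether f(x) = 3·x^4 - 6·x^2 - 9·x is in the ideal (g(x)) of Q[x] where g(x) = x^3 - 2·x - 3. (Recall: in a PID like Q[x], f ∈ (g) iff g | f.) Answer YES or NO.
YES

In Q[x] the ideal (g) consists of all multiples of g, so f ∈ (g) iff g | f, i.e. iff the remainder of f on division by g is 0. Divide f by g (g is monic, so eliminate the leading term of the running remainder at each step):
  leading term 3·x^4: subtract (3·x)·g(x) = 3·x^4 - 6·x^2 - 9·x, leaving 0
The remainder is 0, so f(x) = g(x) · h(x) with h(x) = 3·x. Hence g | f, i.e. f ∈ (g).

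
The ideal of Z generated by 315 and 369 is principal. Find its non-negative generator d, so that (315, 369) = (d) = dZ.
(315, 369) = (9); d = 9

In the PID Z, (a, b) is generated by gcd(a, b). Compute gcd(369, 315) with the extended Euclidean algorithm, tracking rows (r, s, t) with s·369 + t·315 = r:
  row A: (369, 1, 0)   [1·369 + 0·315 = 369]
  row B: (315, 0, 1)   [0·369 + 1·315 = 315]
  369 = 1·315 + 54   → row C = row A − 1·row B = (54, 1, −1)   [check: 1·369 − 1·315 = 54]
  315 = 5·54 + 45   → row D = row B − 5·row C = (45, −5, 6)   [check: −5·369 + 6·315 = 45]
  54 = 1·45 + 9   → row E = row C − 1·row D = (9, 6, −7)   [check: 6·369 − 7·315 = 9]
  45 = 5·9 + 0   → remainder 0, stop. gcd = 9 (last nonzero row E).
So gcd(315, 369) = 9, with Bézout identity 6·369 − 7·315 = 9. Containment (⊇): the Bézout identity exhibits 9 as an element of (315, 369), giving (9) ⊆ (315, 369). Containment (⊆): since 9 | 315 and 9 | 369 (315 = 9·35, 369 = 9·41), every Z-linear combination of 315 and 369 is divisible by 9, so (315, 369) ⊆ (9). Therefore (315, 369) = (9), d = 9.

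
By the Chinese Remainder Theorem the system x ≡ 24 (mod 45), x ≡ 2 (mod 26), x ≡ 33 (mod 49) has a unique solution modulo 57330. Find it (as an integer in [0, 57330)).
The moduli 45, 26, 49 are pairwise coprime, so by the CRT there is a unique solution mod 45·26·49 = 57330.
Solve by successive substitution. Start with x ≡ 24 (mod 45).
  Combine with x ≡ 2 (mod 26): write x = 24 + 45·t and require 24 + 45·t ≡ 2 (mod 26), i.e. 45·t ≡ 2 − 24 ≡ 4 (mod 26). Since 45^(−1) ≡ 11 (mod 26) (45 ≡ 19 (mod 26)), t ≡ 11·4 ≡ 18 (mod 26). So x ≡ 24 + 45·18 = 834 (mod 1170).
  Combine with x ≡ 33 (mod 49): write x = 834 + 1170·t and require 834 + 1170·t ≡ 33 (mod 49), i.e. 1170·t ≡ 33 − 834 ≡ 32 (mod 49). Since 1170^(−1) ≡ 8 (mod 49) (1170 ≡ 43 (mod 49)), t ≡ 8·32 ≡ 11 (mod 49). So x ≡ 834 + 1170·11 = 13704 (mod 57330).
Unique solution in [0, 57330): x = 13704.

Final answer: x ≡ 13704 (mod 57330); the representative in [0, 57330) is 13704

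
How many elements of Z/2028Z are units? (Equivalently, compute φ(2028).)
An element a ∈ Z/2028Z is a unit iff gcd(a, 2028) = 1, so the number of units is φ(2028). φ is multiplicative, with φ(p^e) = p^e − p^(e−1). Factorise 2028 = 2^2 · 3 · 13^2. Then
  φ(2028) = (2^2 − 2^1) · (3 − 1) · (13^2 − 13^1) = 2 · 2 · 156 = 624.

Final answer: Z/2028Z has φ(2028) = 624 units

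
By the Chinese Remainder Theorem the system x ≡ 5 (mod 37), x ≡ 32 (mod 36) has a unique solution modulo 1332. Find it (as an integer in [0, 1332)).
x ≡ 1004 (mod 1332); the representative in [0, 1332) is 1004

The moduli 37, 36 are pairwise coprime, so by the CRT there is a unique solution mod 37·36 = 1332.
Solve by successive substitution. Start with x ≡ 5 (mod 37).
  Combine with x ≡ 32 (mod 36): write x = 5 + 37·t and require 5 + 37·t ≡ 32 (mod 36), i.e. 37·t ≡ 32 − 5 ≡ 27 (mod 36). Since 37^(−1) ≡ 1 (mod 36) (37 ≡ 1 (mod 36)), t ≡ 1·27 ≡ 27 (mod 36). So x ≡ 5 + 37·27 = 1004 (mod 1332).
Unique solution in [0, 1332): x = 1004.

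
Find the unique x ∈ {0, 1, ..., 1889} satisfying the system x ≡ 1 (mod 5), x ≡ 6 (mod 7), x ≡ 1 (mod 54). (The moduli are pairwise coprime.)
x ≡ 811 (mod 1890); the representative in [0, 1890) is 811

The moduli 5, 7, 54 are pairwise coprime, so by the CRT there is a unique solution mod 5·7·54 = 1890.
Solve by successive substitution. Start with x ≡ 1 (mod 5).
  Combine with x ≡ 6 (mod 7): write x = 1 + 5·t and require 1 + 5·t ≡ 6 (mod 7), i.e. 5·t ≡ 6 − 1 ≡ 5 (mod 7). Since 5^(−1) ≡ 3 (mod 7), t ≡ 3·5 ≡ 1 (mod 7). So x ≡ 1 + 5·1 = 6 (mod 35).
  Combine with x ≡ 1 (mod 54): write x = 6 + 35·t and require 6 + 35·t ≡ 1 (mod 54), i.e. 35·t ≡ 1 − 6 ≡ 49 (mod 54). Since 35^(−1) ≡ 17 (mod 54), t ≡ 17·49 ≡ 23 (mod 54). So x ≡ 6 + 35·23 = 811 (mod 1890).
Unique solution in [0, 1890): x = 811.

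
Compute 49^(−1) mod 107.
49^(−1) ≡ 83 (mod 107)

Apply the extended Euclidean algorithm to (107, 49), tracking rows (r, s, t) with s·107 + t·49 = r. Each division r_prev = q·r_cur + r_new produces the new row as (previous row) − q·(current row):
  row A: (107, 1, 0)   [1·107 + 0·49 = 107]
  row B: (49, 0, 1)   [0·107 + 1·49 = 49]
  107 = 2·49 + 9   → row C = row A − 2·row B = (9, 1, −2)   [check: 1·107 − 2·49 = 9]
  49 = 5·9 + 4   → row D = row B − 5·row C = (4, −5, 11)   [check: −5·107 + 11·49 = 4]
  9 = 2·4 + 1   → row E = row C − 2·row D = (1, 11, −24)   [check: 11·107 − 24·49 = 1]
  4 = 4·1 + 0   → remainder 0, stop. gcd = 1 (last nonzero row E).
The gcd is 1, so 49 is invertible mod 107. The last nonzero row gives 11·107 − 24·49 = 1, so t = −24. So 49^(−1) ≡ −24 ≡ 83 (mod 107). Verify: 49 · 83 = 4067 ≡ 1 (mod 107). ✓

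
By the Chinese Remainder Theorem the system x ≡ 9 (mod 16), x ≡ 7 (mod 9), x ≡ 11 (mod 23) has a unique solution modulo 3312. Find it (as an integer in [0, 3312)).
x ≡ 1897 (mod 3312); the representative in [0, 3312) is 1897

The moduli 16, 9, 23 are pairwise coprime, so by the CRT there is a unique solution mod 16·9·23 = 3312.
Solve by successive substitution. Start with x ≡ 9 (mod 16).
  Combine with x ≡ 7 (mod 9): write x = 9 + 16·t and require 9 + 16·t ≡ 7 (mod 9), i.e. 16·t ≡ 7 − 9 ≡ 7 (mod 9). Since 16^(−1) ≡ 4 (mod 9) (16 ≡ 7 (mod 9)), t ≡ 4·7 ≡ 1 (mod 9). So x ≡ 9 + 16·1 = 25 (mod 144).
  Combine with x ≡ 11 (mod 23): write x = 25 + 144·t and require 25 + 144·t ≡ 11 (mod 23), i.e. 144·t ≡ 11 − 25 ≡ 9 (mod 23). Since 144^(−1) ≡ 4 (mod 23) (144 ≡ 6 (mod 23)), t ≡ 4·9 ≡ 13 (mod 23). So x ≡ 25 + 144·13 = 1897 (mod 3312).
Unique solution in [0, 3312): x = 1897.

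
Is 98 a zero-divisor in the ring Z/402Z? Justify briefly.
gcd(98, 402) = 2 > 1, so 98 is not a unit in Z/402Z. In Z/nZ every nonzero non-unit is a zero-divisor: explicitly, take b = 402/gcd = 201 ≠ 0 (mod 402); then 98·201 = 19698 = 49·402, i.e. 98·201 ≡ 0 (mod 402). So 98 is a zero-divisor.

Final answer: YES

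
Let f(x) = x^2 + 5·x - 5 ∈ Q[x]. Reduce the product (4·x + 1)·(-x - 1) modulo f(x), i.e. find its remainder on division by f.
a · b ≡ 15·x - 21 (mod f(x))

First multiply in Q[x] without reducing: a · b = -4·x^2 - 5·x - 1. Now divide by f(x) = x^2 + 5·x - 5, eliminating the leading term at each step:
  leading term -4·x^2: subtract (-4)·f(x) = -4·x^2 - 20·x + 20, leaving 15·x - 21
The degree is now < 2, so this is the remainder. Hence a · b ≡ 15·x - 21 in Q[x]/(f).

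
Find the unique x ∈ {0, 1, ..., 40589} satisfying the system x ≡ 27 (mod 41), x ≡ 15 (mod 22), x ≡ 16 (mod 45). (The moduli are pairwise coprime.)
The moduli 41, 22, 45 are pairwise coprime, so by the CRT there is a unique solution mod 41·22·45 = 40590.
Solve by successive substitution. Start with x ≡ 27 (mod 41).
  Combine with x ≡ 15 (mod 22): write x = 27 + 41·t and require 27 + 41·t ≡ 15 (mod 22), i.e. 41·t ≡ 15 − 27 ≡ 10 (mod 22). Since 41^(−1) ≡ 7 (mod 22) (41 ≡ 19 (mod 22)), t ≡ 7·10 ≡ 4 (mod 22). So x ≡ 27 + 41·4 = 191 (mod 902).
  Combine with x ≡ 16 (mod 45): write x = 191 + 902·t and require 191 + 902·t ≡ 16 (mod 45), i.e. 902·t ≡ 16 − 191 ≡ 5 (mod 45). Since 902^(−1) ≡ 23 (mod 45) (902 ≡ 2 (mod 45)), t ≡ 23·5 ≡ 25 (mod 45). So x ≡ 191 + 902·25 = 22741 (mod 40590).
Unique solution in [0, 40590): x = 22741.

Final answer: x ≡ 22741 (mod 40590); the representative in [0, 40590) is 22741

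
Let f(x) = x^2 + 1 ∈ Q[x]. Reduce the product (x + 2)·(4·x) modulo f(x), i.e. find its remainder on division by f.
a · b ≡ 8·x - 4 (mod f(x))

First multiply in Q[x] without reducing: a · b = 4·x^2 + 8·x. Now divide by f(x) = x^2 + 1, eliminating the leading term at each step:
  leading term 4·x^2: subtract (4)·f(x) = 4·x^2 + 4, leaving 8·x - 4
The degree is now < 2, so this is the remainder. Hence a · b ≡ 8·x - 4 in Q[x]/(f).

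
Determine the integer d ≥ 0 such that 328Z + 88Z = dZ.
(328, 88) = (8); d = 8

In the PID Z, (a, b) is generated by gcd(a, b). Compute gcd(328, 88) with the extended Euclidean algorithm, tracking rows (r, s, t) with s·328 + t·88 = r:
  row A: (328, 1, 0)   [1·328 + 0·88 = 328]
  row B: (88, 0, 1)   [0·328 + 1·88 = 88]
  328 = 3·88 + 64   → row C = row A − 3·row B = (64, 1, −3)   [check: 1·328 − 3·88 = 64]
  88 = 1·64 + 24   → row D = row B − 1·row C = (24, −1, 4)   [check: −1·328 + 4·88 = 24]
  64 = 2·24 + 16   → row E = row C − 2·row D = (16, 3, −11)   [check: 3·328 − 11·88 = 16]
  24 = 1·16 + 8   → row F = row D − 1·row E = (8, −4, 15)   [check: −4·328 + 15·88 = 8]
  16 = 2·8 + 0   → remainder 0, stop. gcd = 8 (last nonzero row F).
So gcd(328, 88) = 8, with Bézout identity −4·328 + 15·88 = 8. Containment (⊇): the Bézout identity exhibits 8 as an element of (328, 88), giving (8) ⊆ (328, 88). Containment (⊆): since 8 | 328 and 8 | 88 (328 = 8·41, 88 = 8·11), every Z-linear combination of 328 and 88 is divisible by 8, so (328, 88) ⊆ (8). Therefore (328, 88) = (8), d = 8.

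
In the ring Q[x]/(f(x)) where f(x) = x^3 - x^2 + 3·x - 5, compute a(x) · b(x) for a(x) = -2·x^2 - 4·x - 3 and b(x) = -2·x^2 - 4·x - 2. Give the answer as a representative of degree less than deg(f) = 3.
First multiply in Q[x] without reducing: a · b = 4·x^4 + 16·x^3 + 26·x^2 + 20·x + 6. Now divide by f(x) = x^3 - x^2 + 3·x - 5, eliminating the leading term at each step:
  leading term 4·x^4: subtract (4·x)·f(x) = 4·x^4 - 4·x^3 + 12·x^2 - 20·x, leaving 20·x^3 + 14·x^2 + 40·x + 6
  leading term 20·x^3: subtract (20)·f(x) = 20·x^3 - 20·x^2 + 60·x - 100, leaving 34·x^2 - 20·x + 106
The degree is now < 3, so this is the remainder. Hence a · b ≡ 34·x^2 - 20·x + 106 in Q[x]/(f).

Final answer: a · b ≡ 34·x^2 - 20·x + 106 (mod f(x))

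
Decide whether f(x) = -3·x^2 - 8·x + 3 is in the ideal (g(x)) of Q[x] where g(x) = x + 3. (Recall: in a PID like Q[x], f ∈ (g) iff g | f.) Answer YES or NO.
In Q[x] the ideal (g) consists of all multiples of g, so f ∈ (g) iff g | f, i.e. iff the remainder of f on division by g is 0. Divide f by g (g is monic, so eliminate the leading term of the running remainder at each step):
  leading term -3·x^2: subtract (-3·x)·g(x) = -3·x^2 - 9·x, leaving x + 3
  leading term x: subtract (1)·g(x) = x + 3, leaving 0
The remainder is 0, so f(x) = g(x) · h(x) with h(x) = 1 - 3·x. Hence g | f, i.e. f ∈ (g).

Final answer: YES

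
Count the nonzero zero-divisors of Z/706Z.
In Z/706Z each nonzero element is either a unit (gcd with 706 is 1) or a zero-divisor (gcd > 1). The number of units is φ(706): factorise 706 = 2 · 353, so φ(706) = (2 − 1) · (353 − 1) = 1 · 352 = 352. The nonzero elements number 706 − 1 = 705. Hence the nonzero zero-divisors number 705 − 352 = 353.

Final answer: Z/706Z has 353 nonzero zero-divisors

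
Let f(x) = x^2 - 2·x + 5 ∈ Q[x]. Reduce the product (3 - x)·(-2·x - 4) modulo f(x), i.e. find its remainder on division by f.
a · b ≡ 2·x - 22 (mod f(x))

First multiply in Q[x] without reducing: a · b = 2·x^2 - 2·x - 12. Now divide by f(x) = x^2 - 2·x + 5, eliminating the leading term at each step:
  leading term 2·x^2: subtract (2)·f(x) = 2·x^2 - 4·x + 10, leaving 2·x - 22
The degree is now < 2, so this is the remainder. Hence a · b ≡ 2·x - 22 in Q[x]/(f).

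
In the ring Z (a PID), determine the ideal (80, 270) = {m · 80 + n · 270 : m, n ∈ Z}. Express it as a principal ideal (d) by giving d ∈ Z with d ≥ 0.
In the PID Z, (a, b) is generated by gcd(a, b). Compute gcd(270, 80) with the extended Euclidean algorithm, tracking rows (r, s, t) with s·270 + t·80 = r:
  row A: (270, 1, 0)   [1·270 + 0·80 = 270]
  row B: (80, 0, 1)   [0·270 + 1·80 = 80]
  270 = 3·80 + 30   → row C = row A − 3·row B = (30, 1, −3)   [check: 1·270 − 3·80 = 30]
  80 = 2·30 + 20   → row D = row B − 2·row C = (20, −2, 7)   [check: −2·270 + 7·80 = 20]
  30 = 1·20 + 10   → row E = row C − 1·row D = (10, 3, −10)   [check: 3·270 − 10·80 = 10]
  20 = 2·10 + 0   → remainder 0, stop. gcd = 10 (last nonzero row E).
So gcd(80, 270) = 10, with Bézout identity 3·270 − 10·80 = 10. Containment (⊇): the Bézout identity exhibits 10 as an element of (80, 270), giving (10) ⊆ (80, 270). Containment (⊆): since 10 | 80 and 10 | 270 (80 = 10·8, 270 = 10·27), every Z-linear combination of 80 and 270 is divisible by 10, so (80, 270) ⊆ (10). Therefore (80, 270) = (10), d = 10.

Final answer: (80, 270) = (10); d = 10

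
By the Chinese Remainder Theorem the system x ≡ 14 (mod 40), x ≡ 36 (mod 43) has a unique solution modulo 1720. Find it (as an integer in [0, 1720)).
x ≡ 294 (mod 1720); the representative in [0, 1720) is 294

The moduli 40, 43 are pairwise coprime, so by the CRT there is a unique solution mod 40·43 = 1720.
Solve by successive substitution. Start with x ≡ 14 (mod 40).
  Combine with x ≡ 36 (mod 43): write x = 14 + 40·t and require 14 + 40·t ≡ 36 (mod 43), i.e. 40·t ≡ 36 − 14 ≡ 22 (mod 43). Since 40^(−1) ≡ 14 (mod 43), t ≡ 14·22 ≡ 7 (mod 43). So x ≡ 14 + 40·7 = 294 (mod 1720).
Unique solution in [0, 1720): x = 294.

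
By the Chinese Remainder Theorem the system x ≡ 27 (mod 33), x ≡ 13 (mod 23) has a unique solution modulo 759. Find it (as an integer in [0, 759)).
The moduli 33, 23 are pairwise coprime, so by the CRT there is a unique solution mod 33·23 = 759.
Solve by successive substitution. Start with x ≡ 27 (mod 33).
  Combine with x ≡ 13 (mod 23): write x = 27 + 33·t and require 27 + 33·t ≡ 13 (mod 23), i.e. 33·t ≡ 13 − 27 ≡ 9 (mod 23). Since 33^(−1) ≡ 7 (mod 23) (33 ≡ 10 (mod 23)), t ≡ 7·9 ≡ 17 (mod 23). So x ≡ 27 + 33·17 = 588 (mod 759).
Unique solution in [0, 759): x = 588.

Final answer: x ≡ 588 (mod 759); the representative in [0, 759) is 588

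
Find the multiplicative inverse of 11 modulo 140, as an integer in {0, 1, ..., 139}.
11^(−1) ≡ 51 (mod 140)

Apply the extended Euclidean algorithm to (140, 11), tracking rows (r, s, t) with s·140 + t·11 = r. Each division r_prev = q·r_cur + r_new produces the new row as (previous row) − q·(current row):
  row A: (140, 1, 0)   [1·140 + 0·11 = 140]
  row B: (11, 0, 1)   [0·140 + 1·11 = 11]
  140 = 12·11 + 8   → row C = row A − 12·row B = (8, 1, −12)   [check: 1·140 − 12·11 = 8]
  11 = 1·8 + 3   → row D = row B − 1·row C = (3, −1, 13)   [check: −1·140 + 13·11 = 3]
  8 = 2·3 + 2   → row E = row C − 2·row D = (2, 3, −38)   [check: 3·140 − 38·11 = 2]
  3 = 1·2 + 1   → row F = row D − 1·row E = (1, −4, 51)   [check: −4·140 + 51·11 = 1]
  2 = 2·1 + 0   → remainder 0, stop. gcd = 1 (last nonzero row F).
The gcd is 1, so 11 is invertible mod 140. The last nonzero row gives −4·140 + 51·11 = 1, so t = 51. So 11^(−1) ≡ 51 (mod 140). Verify: 11 · 51 = 561 ≡ 1 (mod 140). ✓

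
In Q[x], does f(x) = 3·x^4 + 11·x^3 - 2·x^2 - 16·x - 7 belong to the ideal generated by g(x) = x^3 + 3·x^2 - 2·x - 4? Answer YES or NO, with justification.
NO

In Q[x] the ideal (g) consists of all multiples of g, so f ∈ (g) iff g | f, i.e. iff the remainder of f on division by g is 0. Divide f by g (g is monic, so eliminate the leading term of the running remainder at each step):
  leading term 3·x^4: subtract (3·x)·g(x) = 3·x^4 + 9·x^3 - 6·x^2 - 12·x, leaving 2·x^3 + 4·x^2 - 4·x - 7
  leading term 2·x^3: subtract (2)·g(x) = 2·x^3 + 6·x^2 - 4·x - 8, leaving 1 - 2·x^2
The remainder r(x) = 1 - 2·x^2 ≠ 0 (and deg r < deg g), so g ∤ f, i.e. f ∉ (g).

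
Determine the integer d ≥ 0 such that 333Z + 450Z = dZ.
In the PID Z, (a, b) is generated by gcd(a, b). Compute gcd(450, 333) with the extended Euclidean algorithm, tracking rows (r, s, t) with s·450 + t·333 = r:
  row A: (450, 1, 0)   [1·450 + 0·333 = 450]
  row B: (333, 0, 1)   [0·450 + 1·333 = 333]
  450 = 1·333 + 117   → row C = row A − 1·row B = (117, 1, −1)   [check: 1·450 − 1·333 = 117]
  333 = 2·117 + 99   → row D = row B − 2·row C = (99, −2, 3)   [check: −2·450 + 3·333 = 99]
  117 = 1·99 + 18   → row E = row C − 1·row D = (18, 3, −4)   [check: 3·450 − 4·333 = 18]
  99 = 5·18 + 9   → row F = row D − 5·row E = (9, −17, 23)   [check: −17·450 + 23·333 = 9]
  18 = 2·9 + 0   → remainder 0, stop. gcd = 9 (last nonzero row F).
So gcd(333, 450) = 9, with Bézout identity −17·450 + 23·333 = 9. Containment (⊇): the Bézout identity exhibits 9 as an element of (333, 450), giving (9) ⊆ (333, 450). Containment (⊆): since 9 | 333 and 9 | 450 (333 = 9·37, 450 = 9·50), every Z-linear combination of 333 and 450 is divisible by 9, so (333, 450) ⊆ (9). Therefore (333, 450) = (9), d = 9.

Final answer: (333, 450) = (9); d = 9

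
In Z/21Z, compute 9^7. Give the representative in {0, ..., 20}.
Use repeated squaring. Binary(7) = 111. Walk through the bits of the exponent 7 left-to-right: at each bit after the leading one, square the running value, then multiply by 9 if the bit is 1 (always reducing mod 21):
  bit 1 = 1 (leading): start with 9.
  bit 2 = 1: square 9^2 = 81 ≡ 18; bit is 1, so multiply 18·9 = 162 ≡ 15 (mod 21).
  bit 3 = 1: square 15^2 = 225 ≡ 15; bit is 1, so multiply 15·9 = 135 ≡ 9 (mod 21).
Final value: 9^7 ≡ 9 (mod 21).

Final answer: 9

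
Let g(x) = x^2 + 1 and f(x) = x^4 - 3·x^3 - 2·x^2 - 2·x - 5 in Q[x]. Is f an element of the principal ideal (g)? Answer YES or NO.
In Q[x] the ideal (g) consists of all multiples of g, so f ∈ (g) iff g | f, i.e. iff the remainder of f on division by g is 0. Divide f by g (g is monic, so eliminate the leading term of the running remainder at each step):
  leading term x^4: subtract (x^2)·g(x) = x^4 + x^2, leaving -3·x^3 - 3·x^2 - 2·x - 5
  leading term -3·x^3: subtract (-3·x)·g(x) = -3·x^3 - 3·x, leaving -3·x^2 + x - 5
  leading term -3·x^2: subtract (-3)·g(x) = -3·x^2 - 3, leaving x - 2
The remainder r(x) = x - 2 ≠ 0 (and deg r < deg g), so g ∤ f, i.e. f ∉ (g).

Final answer: NO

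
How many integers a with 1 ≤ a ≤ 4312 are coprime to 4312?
The number of a ∈ {1, ..., 4312} with gcd(a, 4312) = 1 is by definition Euler's totient φ(4312). φ is multiplicative, with φ(p^e) = p^e − p^(e−1). Factorise 4312 = 2^3 · 7^2 · 11. Then
  φ(4312) = (2^3 − 2^2) · (7^2 − 7^1) · (11 − 1) = 4 · 42 · 10 = 1680.
So there are 1680 such integers.

Final answer: 1680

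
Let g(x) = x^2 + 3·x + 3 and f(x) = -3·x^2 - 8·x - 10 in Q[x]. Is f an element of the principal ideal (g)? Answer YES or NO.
In Q[x] the ideal (g) consists of all multiples of g, so f ∈ (g) iff g | f, i.e. iff the remainder of f on division by g is 0. Divide f by g (g is monic, so eliminate the leading term of the running remainder at each step):
  leading term -3·x^2: subtract (-3)·g(x) = -3·x^2 - 9·x - 9, leaving x - 1
The remainder r(x) = x - 1 ≠ 0 (and deg r < deg g), so g ∤ f, i.e. f ∉ (g).

Final answer: NO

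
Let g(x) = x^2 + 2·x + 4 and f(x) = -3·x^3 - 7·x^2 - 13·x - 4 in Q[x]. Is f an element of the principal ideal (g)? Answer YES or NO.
In Q[x] the ideal (g) consists of all multiples of g, so f ∈ (g) iff g | f, i.e. iff the remainder of f on division by g is 0. Divide f by g (g is monic, so eliminate the leading term of the running remainder at each step):
  leading term -3·x^3: subtract (-3·x)·g(x) = -3·x^3 - 6·x^2 - 12·x, leaving -x^2 - x - 4
  leading term -x^2: subtract (-1)·g(x) = -x^2 - 2·x - 4, leaving x
The remainder r(x) = x ≠ 0 (and deg r < deg g), so g ∤ f, i.e. f ∉ (g).

Final answer: NO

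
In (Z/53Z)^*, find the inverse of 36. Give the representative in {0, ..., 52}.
36^(−1) ≡ 28 (mod 53)

Apply the extended Euclidean algorithm to (53, 36), tracking rows (r, s, t) with s·53 + t·36 = r. Each division r_prev = q·r_cur + r_new produces the new row as (previous row) − q·(current row):
  row A: (53, 1, 0)   [1·53 + 0·36 = 53]
  row B: (36, 0, 1)   [0·53 + 1·36 = 36]
  53 = 1·36 + 17   → row C = row A − 1·row B = (17, 1, −1)   [check: 1·53 − 1·36 = 17]
  36 = 2·17 + 2   → row D = row B − 2·row C = (2, −2, 3)   [check: −2·53 + 3·36 = 2]
  17 = 8·2 + 1   → row E = row C − 8·row D = (1, 17, −25)   [check: 17·53 − 25·36 = 1]
  2 = 2·1 + 0   → remainder 0, stop. gcd = 1 (last nonzero row E).
The gcd is 1, so 36 is invertible mod 53. The last nonzero row gives 17·53 − 25·36 = 1, so t = −25. So 36^(−1) ≡ −25 ≡ 28 (mod 53). Verify: 36 · 28 = 1008 ≡ 1 (mod 53). ✓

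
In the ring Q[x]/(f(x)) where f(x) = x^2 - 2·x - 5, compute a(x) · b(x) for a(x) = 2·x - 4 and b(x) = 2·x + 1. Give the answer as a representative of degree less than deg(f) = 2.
First multiply in Q[x] without reducing: a · b = 4·x^2 - 6·x - 4. Now divide by f(x) = x^2 - 2·x - 5, eliminating the leading term at each step:
  leading term 4·x^2: subtract (4)·f(x) = 4·x^2 - 8·x - 20, leaving 2·x + 16
The degree is now < 2, so this is the remainder. Hence a · b ≡ 2·x + 16 in Q[x]/(f).

Final answer: a · b ≡ 2·x + 16 (mod f(x))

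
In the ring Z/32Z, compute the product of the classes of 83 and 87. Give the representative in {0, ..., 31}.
21

Reduce the factors first: 83 ≡ 19, 87 ≡ 23 (mod 32), so 83 · 87 ≡ 19 · 23 (mod 32). 19 · 23 = 437. Dividing by 32: 437 = 13·32 + 21. So (83 · 87) mod 32 = 21.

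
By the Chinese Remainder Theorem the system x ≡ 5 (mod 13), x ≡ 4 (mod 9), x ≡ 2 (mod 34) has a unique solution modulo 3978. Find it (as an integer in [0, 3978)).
The moduli 13, 9, 34 are pairwise coprime, so by the CRT there is a unique solution mod 13·9·34 = 3978.
Solve by successive substitution. Start with x ≡ 5 (mod 13).
  Combine with x ≡ 4 (mod 9): write x = 5 + 13·t and require 5 + 13·t ≡ 4 (mod 9), i.e. 13·t ≡ 4 − 5 ≡ 8 (mod 9). Since 13^(−1) ≡ 7 (mod 9) (13 ≡ 4 (mod 9)), t ≡ 7·8 ≡ 2 (mod 9). So x ≡ 5 + 13·2 = 31 (mod 117).
  Combine with x ≡ 2 (mod 34): write x = 31 + 117·t and require 31 + 117·t ≡ 2 (mod 34), i.e. 117·t ≡ 2 − 31 ≡ 5 (mod 34). Since 117^(−1) ≡ 25 (mod 34) (117 ≡ 15 (mod 34)), t ≡ 25·5 ≡ 23 (mod 34). So x ≡ 31 + 117·23 = 2722 (mod 3978).
Unique solution in [0, 3978): x = 2722.

Final answer: x ≡ 2722 (mod 3978); the representative in [0, 3978) is 2722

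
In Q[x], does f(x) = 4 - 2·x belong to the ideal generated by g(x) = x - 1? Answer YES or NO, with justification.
NO

In Q[x] the ideal (g) consists of all multiples of g, so f ∈ (g) iff g | f, i.e. iff the remainder of f on division by g is 0. Divide f by g (g is monic, so eliminate the leading term of the running remainder at each step):
  leading term -2·x: subtract (-2)·g(x) = 2 - 2·x, leaving 2
The remainder r(x) = 2 ≠ 0 (and deg r < deg g), so g ∤ f, i.e. f ∉ (g).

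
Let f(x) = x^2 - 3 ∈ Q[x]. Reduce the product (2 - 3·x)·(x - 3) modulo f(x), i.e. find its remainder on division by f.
First multiply in Q[x] without reducing: a · b = -3·x^2 + 11·x - 6. Now divide by f(x) = x^2 - 3, eliminating the leading term at each step:
  leading term -3·x^2: subtract (-3)·f(x) = 9 - 3·x^2, leaving 11·x - 15
The degree is now < 2, so this is the remainder. Hence a · b ≡ 11·x - 15 in Q[x]/(f).

Final answer: a · b ≡ 11·x - 15 (mod f(x))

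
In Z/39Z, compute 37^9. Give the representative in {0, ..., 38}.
34

Use repeated squaring. Binary(9) = 1001. Walk through the bits of the exponent 9 left-to-right: at each bit after the leading one, square the running value, then multiply by 37 if the bit is 1 (always reducing mod 39):
  bit 1 = 1 (leading): start with 37.
  bit 2 = 0: square 37^2 = 1369 ≡ 4 (mod 39).
  bit 3 = 0: square 4^2 = 16 (mod 39).
  bit 4 = 1: square 16^2 = 256 ≡ 22; bit is 1, so multiply 22·37 = 814 ≡ 34 (mod 39).
Final value: 37^9 ≡ 34 (mod 39).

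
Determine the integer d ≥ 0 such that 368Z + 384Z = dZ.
(368, 384) = (16); d = 16

In the PID Z, (a, b) is generated by gcd(a, b). Compute gcd(384, 368) with the extended Euclidean algorithm, tracking rows (r, s, t) with s·384 + t·368 = r:
  row A: (384, 1, 0)   [1·384 + 0·368 = 384]
  row B: (368, 0, 1)   [0·384 + 1·368 = 368]
  384 = 1·368 + 16   → row C = row A − 1·row B = (16, 1, −1)   [check: 1·384 − 1·368 = 16]
  368 = 23·16 + 0   → remainder 0, stop. gcd = 16 (last nonzero row C).
So gcd(368, 384) = 16, with Bézout identity 1·384 − 1·368 = 16. Containment (⊇): the Bézout identity exhibits 16 as an element of (368, 384), giving (16) ⊆ (368, 384). Containment (⊆): since 16 | 368 and 16 | 384 (368 = 16·23, 384 = 16·24), every Z-linear combination of 368 and 384 is divisible by 16, so (368, 384) ⊆ (16). Therefore (368, 384) = (16), d = 16.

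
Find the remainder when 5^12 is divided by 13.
Use repeated squaring. Binary(12) = 1100. Walk through the bits of the exponent 12 left-to-right: at each bit after the leading one, square the running value, then multiply by 5 if the bit is 1 (always reducing mod 13):
  bit 1 = 1 (leading): start with 5.
  bit 2 = 1: square 5^2 = 25 ≡ 12; bit is 1, so multiply 12·5 = 60 ≡ 8 (mod 13).
  bit 3 = 0: square 8^2 = 64 ≡ 12 (mod 13).
  bit 4 = 0: square 12^2 = 144 ≡ 1 (mod 13).
Final value: 5^12 ≡ 1 (mod 13).

Final answer: 1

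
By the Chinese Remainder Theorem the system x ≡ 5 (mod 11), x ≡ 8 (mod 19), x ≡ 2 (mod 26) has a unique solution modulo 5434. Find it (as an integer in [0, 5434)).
The moduli 11, 19, 26 are pairwise coprime, so by the CRT there is a unique solution mod 11·19·26 = 5434.
Solve by successive substitution. Start with x ≡ 5 (mod 11).
  Combine with x ≡ 8 (mod 19): write x = 5 + 11·t and require 5 + 11·t ≡ 8 (mod 19), i.e. 11·t ≡ 8 − 5 ≡ 3 (mod 19). Since 11^(−1) ≡ 7 (mod 19), t ≡ 7·3 ≡ 2 (mod 19). So x ≡ 5 + 11·2 = 27 (mod 209).
  Combine with x ≡ 2 (mod 26): write x = 27 + 209·t and require 27 + 209·t ≡ 2 (mod 26), i.e. 209·t ≡ 2 − 27 ≡ 1 (mod 26). Since 209^(−1) ≡ 1 (mod 26) (209 ≡ 1 (mod 26)), t ≡ 1·1 ≡ 1 (mod 26). So x ≡ 27 + 209·1 = 236 (mod 5434).
Unique solution in [0, 5434): x = 236.

Final answer: x ≡ 236 (mod 5434); the representative in [0, 5434) is 236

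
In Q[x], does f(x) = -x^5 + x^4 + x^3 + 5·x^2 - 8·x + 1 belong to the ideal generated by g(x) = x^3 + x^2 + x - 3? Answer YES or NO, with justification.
In Q[x] the ideal (g) consists of all multiples of g, so f ∈ (g) iff g | f, i.e. iff the remainder of f on division by g is 0. Divide f by g (g is monic, so eliminate the leading term of the running remainder at each step):
  leading term -x^5: subtract (-x^2)·g(x) = -x^5 - x^4 - x^3 + 3·x^2, leaving 2·x^4 + 2·x^3 + 2·x^2 - 8·x + 1
  leading term 2·x^4: subtract (2·x)·g(x) = 2·x^4 + 2·x^3 + 2·x^2 - 6·x, leaving 1 - 2·x
The remainder r(x) = 1 - 2·x ≠ 0 (and deg r < deg g), so g ∤ f, i.e. f ∉ (g).

Final answer: NO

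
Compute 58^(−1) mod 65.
58^(−1) ≡ 37 (mod 65)

Apply the extended Euclidean algorithm to (65, 58), tracking rows (r, s, t) with s·65 + t·58 = r. Each division r_prev = q·r_cur + r_new produces the new row as (previous row) − q·(current row):
  row A: (65, 1, 0)   [1·65 + 0·58 = 65]
  row B: (58, 0, 1)   [0·65 + 1·58 = 58]
  65 = 1·58 + 7   → row C = row A − 1·row B = (7, 1, −1)   [check: 1·65 − 1·58 = 7]
  58 = 8·7 + 2   → row D = row B − 8·row C = (2, −8, 9)   [check: −8·65 + 9·58 = 2]
  7 = 3·2 + 1   → row E = row C − 3·row D = (1, 25, −28)   [check: 25·65 − 28·58 = 1]
  2 = 2·1 + 0   → remainder 0, stop. gcd = 1 (last nonzero row E).
The gcd is 1, so 58 is invertible mod 65. The last nonzero row gives 25·65 − 28·58 = 1, so t = −28. So 58^(−1) ≡ −28 ≡ 37 (mod 65). Verify: 58 · 37 = 2146 ≡ 1 (mod 65). ✓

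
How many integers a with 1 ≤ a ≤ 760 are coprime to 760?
The number of a ∈ {1, ..., 760} with gcd(a, 760) = 1 is by definition Euler's totient φ(760). φ is multiplicative, with φ(p^e) = p^e − p^(e−1). Factorise 760 = 2^3 · 5 · 19. Then
  φ(760) = (2^3 − 2^2) · (5 − 1) · (19 − 1) = 4 · 4 · 18 = 288.
So there are 288 such integers.

Final answer: 288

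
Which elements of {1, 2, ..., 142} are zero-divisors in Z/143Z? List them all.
An element a ∈ Z/143Z (with a ≠ 0) is a zero-divisor iff gcd(a, 143) > 1 (because a is a unit precisely when gcd(a, n) = 1, and in Z/nZ every nonzero, non-unit element is a zero-divisor). Scan a = 1, ..., 142 and keep those with gcd(a, 143) > 1:
  gcd(11, 143) = 11, gcd(13, 143) = 13, gcd(22, 143) = 11, gcd(26, 143) = 13, gcd(33, 143) = 11, gcd(39, 143) = 13, gcd(44, 143) = 11, gcd(52, 143) = 13, gcd(55, 143) = 11, gcd(65, 143) = 13, gcd(66, 143) = 11, gcd(77, 143) = 11, gcd(78, 143) = 13, gcd(88, 143) = 11, gcd(91, 143) = 13, gcd(99, 143) = 11, gcd(104, 143) = 13, gcd(110, 143) = 11, gcd(117, 143) = 13, gcd(121, 143) = 11, gcd(130, 143) = 13, gcd(132, 143) = 11.
All other a ∈ {1, ..., 142} have gcd(a, 143) = 1 and are units. So the nonzero zero-divisors are exactly the 22 values of a appearing in this scan.

Final answer: nonzero zero-divisors of Z/143Z = {11, 13, 22, 26, 33, 39, 44, 52, 55, 65, 66, 77, 78, 88, 91, 99, 104, 110, 117, 121, 130, 132}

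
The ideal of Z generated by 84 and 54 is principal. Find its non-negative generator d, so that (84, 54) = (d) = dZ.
In the PID Z, (a, b) is generated by gcd(a, b). Compute gcd(84, 54) with the extended Euclidean algorithm, tracking rows (r, s, t) with s·84 + t·54 = r:
  row A: (84, 1, 0)   [1·84 + 0·54 = 84]
  row B: (54, 0, 1)   [0·84 + 1·54 = 54]
  84 = 1·54 + 30   → row C = row A − 1·row B = (30, 1, −1)   [check: 1·84 − 1·54 = 30]
  54 = 1·30 + 24   → row D = row B − 1·row C = (24, −1, 2)   [check: −1·84 + 2·54 = 24]
  30 = 1·24 + 6   → row E = row C − 1·row D = (6, 2, −3)   [check: 2·84 − 3·54 = 6]
  24 = 4·6 + 0   → remainder 0, stop. gcd = 6 (last nonzero row E).
So gcd(84, 54) = 6, with Bézout identity 2·84 − 3·54 = 6. Containment (⊇): the Bézout identity exhibits 6 as an element of (84, 54), giving (6) ⊆ (84, 54). Containment (⊆): since 6 | 84 and 6 | 54 (84 = 6·14, 54 = 6·9), every Z-linear combination of 84 and 54 is divisible by 6, so (84, 54) ⊆ (6). Therefore (84, 54) = (6), d = 6.

Final answer: (84, 54) = (6); d = 6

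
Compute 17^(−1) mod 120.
17^(−1) ≡ 113 (mod 120)

Apply the extended Euclidean algorithm to (120, 17), tracking rows (r, s, t) with s·120 + t·17 = r. Each division r_prev = q·r_cur + r_new produces the new row as (previous row) − q·(current row):
  row A: (120, 1, 0)   [1·120 + 0·17 = 120]
  row B: (17, 0, 1)   [0·120 + 1·17 = 17]
  120 = 7·17 + 1   → row C = row A − 7·row B = (1, 1, −7)   [check: 1·120 − 7·17 = 1]
  17 = 17·1 + 0   → remainder 0, stop. gcd = 1 (last nonzero row C).
The gcd is 1, so 17 is invertible mod 120. The last nonzero row gives 1·120 − 7·17 = 1, so t = −7. So 17^(−1) ≡ −7 ≡ 113 (mod 120). Verify: 17 · 113 = 1921 ≡ 1 (mod 120). ✓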